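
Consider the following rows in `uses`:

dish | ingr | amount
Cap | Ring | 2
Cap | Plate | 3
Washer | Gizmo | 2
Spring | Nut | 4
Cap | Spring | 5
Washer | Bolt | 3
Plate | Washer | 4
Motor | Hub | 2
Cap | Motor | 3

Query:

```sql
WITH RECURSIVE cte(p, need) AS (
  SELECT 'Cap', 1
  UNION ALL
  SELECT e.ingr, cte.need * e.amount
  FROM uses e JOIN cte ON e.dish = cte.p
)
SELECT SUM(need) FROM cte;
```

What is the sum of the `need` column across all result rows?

112

Base: (Cap, need=1).
Iteration 1: components of {Cap} -> Motor = 1*3 = 3, Plate = 1*3 = 3, Ring = 1*2 = 2, Spring = 1*5 = 5.
Iteration 2: components of {Motor,Plate,Ring,Spring} -> Hub = 3*2 = 6, Nut = 5*4 = 20, Washer = 3*4 = 12.
Iteration 3: components of {Hub,Nut,Washer} -> Bolt = 12*3 = 36, Gizmo = 12*2 = 24.
Iteration 4: no further components; recursion stops.
SUM(need) = 1 + 2 + 3 + 5 + 3 + 12 + 20 + 6 + 36 + 24 = 112.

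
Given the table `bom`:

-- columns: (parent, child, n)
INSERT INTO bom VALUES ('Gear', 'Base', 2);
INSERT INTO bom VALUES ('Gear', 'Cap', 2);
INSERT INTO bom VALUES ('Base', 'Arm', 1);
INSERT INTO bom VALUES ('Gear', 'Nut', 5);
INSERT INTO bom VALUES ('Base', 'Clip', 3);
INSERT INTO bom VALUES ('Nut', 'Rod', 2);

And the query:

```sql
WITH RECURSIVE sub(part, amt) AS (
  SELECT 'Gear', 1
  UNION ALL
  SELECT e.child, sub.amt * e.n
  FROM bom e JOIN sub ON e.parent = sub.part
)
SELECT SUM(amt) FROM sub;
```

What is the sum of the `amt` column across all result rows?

28

Base: (Gear, amt=1).
Iteration 1: components of {Gear} -> Base = 1*2 = 2, Cap = 1*2 = 2, Nut = 1*5 = 5.
Iteration 2: components of {Base,Cap,Nut} -> Arm = 2*1 = 2, Clip = 2*3 = 6, Rod = 5*2 = 10.
Iteration 3: no further components; recursion stops.
SUM(amt) = 1 + 2 + 2 + 5 + 2 + 6 + 10 = 28.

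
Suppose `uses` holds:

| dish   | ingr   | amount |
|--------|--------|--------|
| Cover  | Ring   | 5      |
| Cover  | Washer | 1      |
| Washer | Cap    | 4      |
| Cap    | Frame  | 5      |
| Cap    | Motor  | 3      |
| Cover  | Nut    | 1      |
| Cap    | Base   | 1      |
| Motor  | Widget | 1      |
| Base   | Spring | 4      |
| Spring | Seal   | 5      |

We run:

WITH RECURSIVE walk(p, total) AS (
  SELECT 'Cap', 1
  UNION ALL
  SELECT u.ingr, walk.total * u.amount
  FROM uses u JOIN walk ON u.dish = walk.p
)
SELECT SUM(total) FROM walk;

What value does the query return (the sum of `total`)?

Base: (Cap, total=1).
Iteration 1: components of {Cap} -> Base = 1*1 = 1, Frame = 1*5 = 5, Motor = 1*3 = 3.
Iteration 2: components of {Base,Frame,Motor} -> Spring = 1*4 = 4, Widget = 3*1 = 3.
Iteration 3: components of {Spring,Widget} -> Seal = 4*5 = 20.
Iteration 4: no further components; recursion stops.
SUM(total) = 1 + 5 + 3 + 1 + 3 + 4 + 20 = 37.

37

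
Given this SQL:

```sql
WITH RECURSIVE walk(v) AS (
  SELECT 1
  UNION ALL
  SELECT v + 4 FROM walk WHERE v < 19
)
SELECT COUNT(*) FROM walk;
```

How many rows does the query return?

Base: v=1.
Iteration 1: 1 < 19 holds -> v = 1 + 4 = 5.
Iteration 2: 5 < 19 holds -> v = 5 + 4 = 9.
Iteration 3: 9 < 19 holds -> v = 9 + 4 = 13.
Iteration 4: 13 < 19 holds -> v = 13 + 4 = 17.
Iteration 5: 17 < 19 holds -> v = 17 + 4 = 21.
Iteration 6: 21 < 19 fails; recursion stops.
Total rows emitted: 6.

6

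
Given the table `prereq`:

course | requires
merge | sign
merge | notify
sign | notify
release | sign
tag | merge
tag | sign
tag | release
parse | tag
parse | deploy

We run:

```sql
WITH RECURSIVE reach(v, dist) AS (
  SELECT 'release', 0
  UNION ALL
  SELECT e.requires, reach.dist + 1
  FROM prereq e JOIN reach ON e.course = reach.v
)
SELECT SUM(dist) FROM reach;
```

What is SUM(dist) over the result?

Base: (release, dist=0).
Iteration 1: edges from {release} -> (sign, dist=1).
Iteration 2: edges from {sign} -> (notify, dist=2).
Iteration 3: no outgoing edges from {notify}; recursion stops.
SUM(dist) = 0 + 1 + 2 = 3.

3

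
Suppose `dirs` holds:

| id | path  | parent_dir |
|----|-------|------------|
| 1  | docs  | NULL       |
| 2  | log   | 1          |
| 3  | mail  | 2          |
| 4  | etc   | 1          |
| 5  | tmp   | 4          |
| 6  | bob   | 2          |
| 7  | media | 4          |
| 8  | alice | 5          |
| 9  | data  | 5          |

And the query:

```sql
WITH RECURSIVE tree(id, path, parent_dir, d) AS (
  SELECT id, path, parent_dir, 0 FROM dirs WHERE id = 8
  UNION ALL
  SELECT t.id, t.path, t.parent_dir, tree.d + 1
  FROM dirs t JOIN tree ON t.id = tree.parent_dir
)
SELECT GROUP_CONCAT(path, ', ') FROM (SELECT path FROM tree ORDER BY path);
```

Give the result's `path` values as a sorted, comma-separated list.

alice, docs, etc, tmp

Base: id=8 (alice), parent_dir=5, d 0.
Iteration 1: join on id=5 -> tmp (id 5, parent_dir=4, d 1).
Iteration 2: join on id=4 -> etc (id 4, parent_dir=1, d 2).
Iteration 3: join on id=1 -> docs (id 1, parent_dir=NULL, d 3).
Iteration 4: parent_dir is NULL; no match; recursion stops.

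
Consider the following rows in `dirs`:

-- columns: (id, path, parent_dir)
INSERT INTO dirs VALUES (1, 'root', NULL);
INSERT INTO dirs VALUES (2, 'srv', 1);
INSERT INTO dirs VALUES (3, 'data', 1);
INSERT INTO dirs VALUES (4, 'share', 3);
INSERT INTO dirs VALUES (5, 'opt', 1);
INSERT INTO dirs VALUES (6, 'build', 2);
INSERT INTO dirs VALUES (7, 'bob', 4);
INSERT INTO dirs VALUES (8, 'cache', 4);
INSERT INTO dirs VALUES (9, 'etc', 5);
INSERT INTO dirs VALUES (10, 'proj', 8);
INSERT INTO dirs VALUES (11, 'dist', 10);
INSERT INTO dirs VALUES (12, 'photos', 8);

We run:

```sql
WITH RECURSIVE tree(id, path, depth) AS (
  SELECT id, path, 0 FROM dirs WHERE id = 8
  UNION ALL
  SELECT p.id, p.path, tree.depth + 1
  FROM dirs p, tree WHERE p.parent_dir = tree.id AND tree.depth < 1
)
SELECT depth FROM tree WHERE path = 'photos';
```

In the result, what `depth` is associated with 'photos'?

1

Base: id=8 (cache) at depth 0.
Iteration 1: rows with parent_dir in {8} -> proj (id 10, depth 1), photos (id 12, depth 1).
Iteration 2: depth < 1 fails for all current rows; recursion stops.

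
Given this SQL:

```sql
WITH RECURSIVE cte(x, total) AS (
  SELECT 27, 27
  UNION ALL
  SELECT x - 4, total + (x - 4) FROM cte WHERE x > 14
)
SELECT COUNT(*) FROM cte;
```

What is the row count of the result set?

Base: x=27, total=27.
Iteration 1: 27 > 14 holds -> x = 27 - 4 = 23, total = 27 + 23 = 50.
Iteration 2: 23 > 14 holds -> x = 23 - 4 = 19, total = 50 + 19 = 69.
Iteration 3: 19 > 14 holds -> x = 19 - 4 = 15, total = 69 + 15 = 84.
Iteration 4: 15 > 14 holds -> x = 15 - 4 = 11, total = 84 + 11 = 95.
Iteration 5: 11 > 14 fails; recursion stops.
Total rows emitted: 5.

5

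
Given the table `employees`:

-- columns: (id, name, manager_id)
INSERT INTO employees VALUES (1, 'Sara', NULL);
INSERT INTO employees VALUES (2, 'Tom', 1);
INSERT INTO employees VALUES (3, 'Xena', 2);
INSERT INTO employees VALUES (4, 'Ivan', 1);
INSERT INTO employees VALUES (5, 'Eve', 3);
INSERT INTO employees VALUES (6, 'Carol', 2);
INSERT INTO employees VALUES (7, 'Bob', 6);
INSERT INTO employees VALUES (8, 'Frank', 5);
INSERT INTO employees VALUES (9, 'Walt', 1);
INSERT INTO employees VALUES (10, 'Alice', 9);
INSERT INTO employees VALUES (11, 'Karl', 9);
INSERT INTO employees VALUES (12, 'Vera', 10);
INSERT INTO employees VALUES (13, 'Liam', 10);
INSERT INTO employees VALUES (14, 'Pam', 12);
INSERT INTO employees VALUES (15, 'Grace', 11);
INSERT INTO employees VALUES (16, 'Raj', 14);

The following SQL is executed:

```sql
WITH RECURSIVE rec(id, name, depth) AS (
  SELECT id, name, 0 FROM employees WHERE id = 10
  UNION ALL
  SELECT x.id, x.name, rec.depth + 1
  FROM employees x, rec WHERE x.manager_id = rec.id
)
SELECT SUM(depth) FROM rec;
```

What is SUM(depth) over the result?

7

Base: id=10 (Alice) at depth 0.
Iteration 1: rows with manager_id in {10} -> Vera (id 12, depth 1), Liam (id 13, depth 1).
Iteration 2: rows with manager_id in {12,13} -> Pam (id 14, depth 2).
Iteration 3: rows with manager_id in {14} -> Raj (id 16, depth 3).
Iteration 4: no rows with manager_id in {16}; recursion stops.
SUM(depth) = 0 + 1 + 1 + 2 + 3 = 7.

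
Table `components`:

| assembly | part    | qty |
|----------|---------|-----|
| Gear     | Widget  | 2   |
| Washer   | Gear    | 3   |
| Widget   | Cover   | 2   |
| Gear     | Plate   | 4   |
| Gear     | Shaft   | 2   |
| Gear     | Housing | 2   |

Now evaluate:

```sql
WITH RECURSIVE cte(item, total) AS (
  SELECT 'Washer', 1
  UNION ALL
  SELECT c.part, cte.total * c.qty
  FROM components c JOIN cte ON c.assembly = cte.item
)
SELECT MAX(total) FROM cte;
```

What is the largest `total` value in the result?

Base: (Washer, total=1).
Iteration 1: components of {Washer} -> Gear = 1*3 = 3.
Iteration 2: components of {Gear} -> Housing = 3*2 = 6, Plate = 3*4 = 12, Shaft = 3*2 = 6, Widget = 3*2 = 6.
Iteration 3: components of {Housing,Plate,Shaft,Widget} -> Cover = 6*2 = 12.
Iteration 4: no further components; recursion stops.
total values: 1, 3, 6, 6, 12, 6, 12; the maximum is 12.

12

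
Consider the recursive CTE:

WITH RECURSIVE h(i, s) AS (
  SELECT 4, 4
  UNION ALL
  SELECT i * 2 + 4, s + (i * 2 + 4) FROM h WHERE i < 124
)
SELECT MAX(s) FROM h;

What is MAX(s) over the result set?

228

Base: i=4, s=4.
Iteration 1: 4 < 124 holds -> i = 4 * 2 + 4 = 12, s = 4 + 12 = 16.
Iteration 2: 12 < 124 holds -> i = 12 * 2 + 4 = 28, s = 16 + 28 = 44.
Iteration 3: 28 < 124 holds -> i = 28 * 2 + 4 = 60, s = 44 + 60 = 104.
Iteration 4: 60 < 124 holds -> i = 60 * 2 + 4 = 124, s = 104 + 124 = 228.
Iteration 5: 124 < 124 fails; recursion stops.
s values: 4, 16, 44, 104, 228; the maximum is 228.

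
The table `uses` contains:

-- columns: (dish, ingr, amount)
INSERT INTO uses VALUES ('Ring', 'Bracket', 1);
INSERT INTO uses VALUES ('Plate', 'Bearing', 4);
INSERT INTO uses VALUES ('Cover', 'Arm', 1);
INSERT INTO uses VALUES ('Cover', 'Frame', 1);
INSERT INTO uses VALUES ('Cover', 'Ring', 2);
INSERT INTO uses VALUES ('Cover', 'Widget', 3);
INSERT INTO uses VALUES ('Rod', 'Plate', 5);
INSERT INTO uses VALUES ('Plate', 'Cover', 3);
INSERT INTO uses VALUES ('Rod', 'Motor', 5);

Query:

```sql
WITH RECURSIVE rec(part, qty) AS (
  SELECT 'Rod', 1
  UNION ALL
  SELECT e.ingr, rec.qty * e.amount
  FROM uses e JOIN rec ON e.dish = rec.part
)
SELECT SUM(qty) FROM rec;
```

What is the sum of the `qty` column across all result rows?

181

Base: (Rod, qty=1).
Iteration 1: components of {Rod} -> Motor = 1*5 = 5, Plate = 1*5 = 5.
Iteration 2: components of {Motor,Plate} -> Bearing = 5*4 = 20, Cover = 5*3 = 15.
Iteration 3: components of {Bearing,Cover} -> Arm = 15*1 = 15, Frame = 15*1 = 15, Ring = 15*2 = 30, Widget = 15*3 = 45.
Iteration 4: components of {Arm,Frame,Ring,Widget} -> Bracket = 30*1 = 30.
Iteration 5: no further components; recursion stops.
SUM(qty) = 1 + 5 + 5 + 20 + 15 + 15 + 45 + 15 + 30 + 30 = 181.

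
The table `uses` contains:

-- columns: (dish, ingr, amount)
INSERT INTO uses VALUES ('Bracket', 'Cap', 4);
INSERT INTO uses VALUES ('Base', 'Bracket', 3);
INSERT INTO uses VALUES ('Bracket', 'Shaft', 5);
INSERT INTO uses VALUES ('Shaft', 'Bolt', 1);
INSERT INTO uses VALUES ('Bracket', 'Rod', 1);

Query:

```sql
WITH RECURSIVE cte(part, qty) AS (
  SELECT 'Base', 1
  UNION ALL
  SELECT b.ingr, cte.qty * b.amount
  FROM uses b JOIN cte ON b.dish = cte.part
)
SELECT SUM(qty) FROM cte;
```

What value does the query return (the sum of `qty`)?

Base: (Base, qty=1).
Iteration 1: components of {Base} -> Bracket = 1*3 = 3.
Iteration 2: components of {Bracket} -> Cap = 3*4 = 12, Rod = 3*1 = 3, Shaft = 3*5 = 15.
Iteration 3: components of {Cap,Rod,Shaft} -> Bolt = 15*1 = 15.
Iteration 4: no further components; recursion stops.
SUM(qty) = 1 + 3 + 12 + 15 + 3 + 15 = 49.

49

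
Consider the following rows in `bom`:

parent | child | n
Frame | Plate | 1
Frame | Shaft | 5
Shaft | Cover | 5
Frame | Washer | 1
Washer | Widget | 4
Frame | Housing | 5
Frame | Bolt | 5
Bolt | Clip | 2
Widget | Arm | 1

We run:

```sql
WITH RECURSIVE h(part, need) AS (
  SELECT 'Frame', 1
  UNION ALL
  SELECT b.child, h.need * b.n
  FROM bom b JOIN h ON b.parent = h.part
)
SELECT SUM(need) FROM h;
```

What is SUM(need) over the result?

61

Base: (Frame, need=1).
Iteration 1: components of {Frame} -> Bolt = 1*5 = 5, Housing = 1*5 = 5, Plate = 1*1 = 1, Shaft = 1*5 = 5, Washer = 1*1 = 1.
Iteration 2: components of {Bolt,Housing,Plate,Shaft,Washer} -> Clip = 5*2 = 10, Cover = 5*5 = 25, Widget = 1*4 = 4.
Iteration 3: components of {Clip,Cover,Widget} -> Arm = 4*1 = 4.
Iteration 4: no further components; recursion stops.
SUM(need) = 1 + 1 + 5 + 1 + 5 + 5 + 25 + 4 + 10 + 4 = 61.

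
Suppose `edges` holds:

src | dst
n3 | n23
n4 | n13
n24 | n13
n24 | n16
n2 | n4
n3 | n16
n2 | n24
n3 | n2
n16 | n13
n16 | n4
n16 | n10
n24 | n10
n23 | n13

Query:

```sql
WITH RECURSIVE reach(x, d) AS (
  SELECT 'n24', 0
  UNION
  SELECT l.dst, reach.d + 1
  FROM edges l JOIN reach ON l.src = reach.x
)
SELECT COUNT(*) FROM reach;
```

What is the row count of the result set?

Base: (n24, d=0).
Iteration 1: edges from {n24} -> (n10, d=1), (n13, d=1), (n16, d=1).
Iteration 2: edges from {n10,n13,n16} -> (n10, d=2), (n13, d=2), (n4, d=2).
Iteration 3: edges from {n10,n13,n4} -> (n13, d=3).
Iteration 4: no outgoing edges from {n13}; recursion stops.
Total rows emitted: 8.

8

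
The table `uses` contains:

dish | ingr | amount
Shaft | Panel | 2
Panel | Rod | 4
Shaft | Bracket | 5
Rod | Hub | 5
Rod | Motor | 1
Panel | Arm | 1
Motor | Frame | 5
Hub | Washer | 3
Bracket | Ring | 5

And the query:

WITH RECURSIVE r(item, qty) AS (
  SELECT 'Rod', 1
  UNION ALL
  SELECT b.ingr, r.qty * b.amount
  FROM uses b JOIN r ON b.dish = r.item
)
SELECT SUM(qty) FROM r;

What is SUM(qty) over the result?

Base: (Rod, qty=1).
Iteration 1: components of {Rod} -> Hub = 1*5 = 5, Motor = 1*1 = 1.
Iteration 2: components of {Hub,Motor} -> Frame = 1*5 = 5, Washer = 5*3 = 15.
Iteration 3: no further components; recursion stops.
SUM(qty) = 1 + 5 + 1 + 15 + 5 = 27.

27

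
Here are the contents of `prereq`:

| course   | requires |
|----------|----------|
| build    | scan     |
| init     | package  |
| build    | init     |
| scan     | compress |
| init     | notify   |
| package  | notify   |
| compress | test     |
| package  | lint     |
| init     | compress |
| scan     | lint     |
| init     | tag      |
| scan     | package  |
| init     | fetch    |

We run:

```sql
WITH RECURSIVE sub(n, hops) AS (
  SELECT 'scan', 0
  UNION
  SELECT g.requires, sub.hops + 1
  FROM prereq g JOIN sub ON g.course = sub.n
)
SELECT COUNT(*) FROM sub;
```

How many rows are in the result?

7

Base: (scan, hops=0).
Iteration 1: edges from {scan} -> (compress, hops=1), (lint, hops=1), (package, hops=1).
Iteration 2: edges from {compress,lint,package} -> (lint, hops=2), (notify, hops=2), (test, hops=2).
Iteration 3: no outgoing edges from {lint,notify,test}; recursion stops.
Total rows emitted: 7.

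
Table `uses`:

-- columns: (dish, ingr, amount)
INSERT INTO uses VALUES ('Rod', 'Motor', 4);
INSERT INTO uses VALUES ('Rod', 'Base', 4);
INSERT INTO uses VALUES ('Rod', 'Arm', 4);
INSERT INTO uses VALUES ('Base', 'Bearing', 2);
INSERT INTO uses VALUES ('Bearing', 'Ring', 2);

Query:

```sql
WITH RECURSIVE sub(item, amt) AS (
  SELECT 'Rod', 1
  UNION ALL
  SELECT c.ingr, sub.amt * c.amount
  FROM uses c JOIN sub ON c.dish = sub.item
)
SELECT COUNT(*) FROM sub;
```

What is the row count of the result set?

6

Base: (Rod, amt=1).
Iteration 1: components of {Rod} -> Arm = 1*4 = 4, Base = 1*4 = 4, Motor = 1*4 = 4.
Iteration 2: components of {Arm,Base,Motor} -> Bearing = 4*2 = 8.
Iteration 3: components of {Bearing} -> Ring = 8*2 = 16.
Iteration 4: no further components; recursion stops.
Total rows emitted: 6.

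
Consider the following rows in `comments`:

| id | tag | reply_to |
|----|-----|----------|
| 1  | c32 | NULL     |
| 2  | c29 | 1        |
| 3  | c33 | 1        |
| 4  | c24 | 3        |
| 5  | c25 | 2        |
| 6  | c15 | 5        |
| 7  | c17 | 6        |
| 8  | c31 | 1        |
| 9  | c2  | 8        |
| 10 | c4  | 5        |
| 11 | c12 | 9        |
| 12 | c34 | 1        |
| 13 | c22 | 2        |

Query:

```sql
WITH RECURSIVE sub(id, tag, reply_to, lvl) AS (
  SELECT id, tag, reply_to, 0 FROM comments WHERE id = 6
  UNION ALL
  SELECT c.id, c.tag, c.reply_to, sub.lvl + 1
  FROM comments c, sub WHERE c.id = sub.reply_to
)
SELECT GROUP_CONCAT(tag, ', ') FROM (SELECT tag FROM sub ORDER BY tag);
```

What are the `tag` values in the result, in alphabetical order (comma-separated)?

Base: id=6 (c15), reply_to=5, lvl 0.
Iteration 1: join on id=5 -> c25 (id 5, reply_to=2, lvl 1).
Iteration 2: join on id=2 -> c29 (id 2, reply_to=1, lvl 2).
Iteration 3: join on id=1 -> c32 (id 1, reply_to=NULL, lvl 3).
Iteration 4: reply_to is NULL; no match; recursion stops.

c15, c25, c29, c32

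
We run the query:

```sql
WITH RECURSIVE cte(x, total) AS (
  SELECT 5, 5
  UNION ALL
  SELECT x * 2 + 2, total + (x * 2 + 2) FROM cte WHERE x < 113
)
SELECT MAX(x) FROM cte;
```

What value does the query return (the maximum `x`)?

222

Base: x=5, total=5.
Iteration 1: 5 < 113 holds -> x = 5 * 2 + 2 = 12, total = 5 + 12 = 17.
Iteration 2: 12 < 113 holds -> x = 12 * 2 + 2 = 26, total = 17 + 26 = 43.
Iteration 3: 26 < 113 holds -> x = 26 * 2 + 2 = 54, total = 43 + 54 = 97.
Iteration 4: 54 < 113 holds -> x = 54 * 2 + 2 = 110, total = 97 + 110 = 207.
Iteration 5: 110 < 113 holds -> x = 110 * 2 + 2 = 222, total = 207 + 222 = 429.
Iteration 6: 222 < 113 fails; recursion stops.
x values: 5, 12, 26, 54, 110, 222; the maximum is 222.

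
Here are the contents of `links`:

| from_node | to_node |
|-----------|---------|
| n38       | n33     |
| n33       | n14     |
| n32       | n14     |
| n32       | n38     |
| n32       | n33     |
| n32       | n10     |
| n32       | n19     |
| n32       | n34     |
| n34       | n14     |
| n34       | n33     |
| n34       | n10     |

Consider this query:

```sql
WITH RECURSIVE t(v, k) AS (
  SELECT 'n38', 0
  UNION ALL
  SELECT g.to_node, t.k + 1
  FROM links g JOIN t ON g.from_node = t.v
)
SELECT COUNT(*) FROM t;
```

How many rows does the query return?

Base: (n38, k=0).
Iteration 1: edges from {n38} -> (n33, k=1).
Iteration 2: edges from {n33} -> (n14, k=2).
Iteration 3: no outgoing edges from {n14}; recursion stops.
Total rows emitted: 3.

3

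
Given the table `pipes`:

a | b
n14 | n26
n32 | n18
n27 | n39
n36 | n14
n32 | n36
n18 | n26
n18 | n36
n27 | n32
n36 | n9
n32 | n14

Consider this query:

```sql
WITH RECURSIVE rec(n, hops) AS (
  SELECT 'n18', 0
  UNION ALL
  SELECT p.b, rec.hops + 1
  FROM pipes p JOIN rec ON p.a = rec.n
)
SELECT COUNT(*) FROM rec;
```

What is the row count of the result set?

6

Base: (n18, hops=0).
Iteration 1: edges from {n18} -> (n26, hops=1), (n36, hops=1).
Iteration 2: edges from {n26,n36} -> (n14, hops=2), (n9, hops=2).
Iteration 3: edges from {n14,n9} -> (n26, hops=3).
Iteration 4: no outgoing edges from {n26}; recursion stops.
Total rows emitted: 6.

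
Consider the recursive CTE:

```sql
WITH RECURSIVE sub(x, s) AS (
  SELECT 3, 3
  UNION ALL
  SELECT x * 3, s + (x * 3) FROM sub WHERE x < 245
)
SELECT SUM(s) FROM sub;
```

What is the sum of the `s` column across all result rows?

Base: x=3, s=3.
Iteration 1: 3 < 245 holds -> x = 3 * 3 = 9, s = 3 + 9 = 12.
Iteration 2: 9 < 245 holds -> x = 9 * 3 = 27, s = 12 + 27 = 39.
Iteration 3: 27 < 245 holds -> x = 27 * 3 = 81, s = 39 + 81 = 120.
Iteration 4: 81 < 245 holds -> x = 81 * 3 = 243, s = 120 + 243 = 363.
Iteration 5: 243 < 245 holds -> x = 243 * 3 = 729, s = 363 + 729 = 1092.
Iteration 6: 729 < 245 fails; recursion stops.
SUM(s) = 3 + 12 + 39 + 120 + 363 + 1092 = 1629.

1629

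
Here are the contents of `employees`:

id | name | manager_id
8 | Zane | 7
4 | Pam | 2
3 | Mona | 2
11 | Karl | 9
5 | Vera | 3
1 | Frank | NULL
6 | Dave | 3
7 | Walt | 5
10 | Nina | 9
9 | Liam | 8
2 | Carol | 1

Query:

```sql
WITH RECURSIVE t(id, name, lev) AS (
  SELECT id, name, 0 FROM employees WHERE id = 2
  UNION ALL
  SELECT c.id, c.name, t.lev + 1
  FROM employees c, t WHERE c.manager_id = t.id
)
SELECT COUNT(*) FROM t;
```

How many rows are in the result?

Base: id=2 (Carol) at lev 0.
Iteration 1: rows with manager_id in {2} -> Mona (id 3, lev 1), Pam (id 4, lev 1).
Iteration 2: rows with manager_id in {3,4} -> Vera (id 5, lev 2), Dave (id 6, lev 2).
Iteration 3: rows with manager_id in {5,6} -> Walt (id 7, lev 3).
Iteration 4: rows with manager_id in {7} -> Zane (id 8, lev 4).
Iteration 5: rows with manager_id in {8} -> Liam (id 9, lev 5).
Iteration 6: rows with manager_id in {9} -> Nina (id 10, lev 6), Karl (id 11, lev 6).
Iteration 7: no rows with manager_id in {10,11}; recursion stops.
Total rows emitted: 10.

10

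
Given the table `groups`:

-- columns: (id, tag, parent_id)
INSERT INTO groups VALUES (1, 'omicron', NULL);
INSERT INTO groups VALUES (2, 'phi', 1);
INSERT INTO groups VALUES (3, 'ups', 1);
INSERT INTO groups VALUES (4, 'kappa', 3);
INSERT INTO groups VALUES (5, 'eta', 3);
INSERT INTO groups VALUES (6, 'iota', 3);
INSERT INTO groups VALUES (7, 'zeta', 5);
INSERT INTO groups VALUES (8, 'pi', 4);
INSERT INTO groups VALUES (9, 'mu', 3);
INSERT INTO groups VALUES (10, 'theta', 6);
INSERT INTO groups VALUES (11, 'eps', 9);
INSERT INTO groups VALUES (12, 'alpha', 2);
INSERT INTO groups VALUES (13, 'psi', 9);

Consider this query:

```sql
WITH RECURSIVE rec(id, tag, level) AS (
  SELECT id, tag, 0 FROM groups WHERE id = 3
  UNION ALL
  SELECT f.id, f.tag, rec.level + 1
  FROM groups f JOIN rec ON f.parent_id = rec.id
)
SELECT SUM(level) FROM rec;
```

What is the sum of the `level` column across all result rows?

Base: id=3 (ups) at level 0.
Iteration 1: rows with parent_id in {3} -> kappa (id 4, level 1), eta (id 5, level 1), iota (id 6, level 1), mu (id 9, level 1).
Iteration 2: rows with parent_id in {4,5,6,9} -> zeta (id 7, level 2), pi (id 8, level 2), theta (id 10, level 2), eps (id 11, level 2), psi (id 13, level 2).
Iteration 3: no rows with parent_id in {7,8,10,11,13}; recursion stops.
SUM(level) = 0 + 1 + 1 + 1 + 1 + 2 + 2 + 2 + 2 + 2 = 14.

14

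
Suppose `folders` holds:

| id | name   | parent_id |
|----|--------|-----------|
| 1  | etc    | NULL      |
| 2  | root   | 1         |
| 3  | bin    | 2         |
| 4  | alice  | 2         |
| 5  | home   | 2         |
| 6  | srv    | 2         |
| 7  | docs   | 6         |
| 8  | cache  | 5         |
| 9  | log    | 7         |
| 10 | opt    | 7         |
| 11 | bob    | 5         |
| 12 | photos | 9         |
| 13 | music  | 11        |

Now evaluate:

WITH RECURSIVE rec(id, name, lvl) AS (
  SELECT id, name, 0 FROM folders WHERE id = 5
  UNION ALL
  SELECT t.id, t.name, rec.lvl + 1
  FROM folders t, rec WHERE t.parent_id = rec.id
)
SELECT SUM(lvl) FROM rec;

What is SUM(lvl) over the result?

Base: id=5 (home) at lvl 0.
Iteration 1: rows with parent_id in {5} -> cache (id 8, lvl 1), bob (id 11, lvl 1).
Iteration 2: rows with parent_id in {8,11} -> music (id 13, lvl 2).
Iteration 3: no rows with parent_id in {13}; recursion stops.
SUM(lvl) = 0 + 1 + 1 + 2 = 4.

4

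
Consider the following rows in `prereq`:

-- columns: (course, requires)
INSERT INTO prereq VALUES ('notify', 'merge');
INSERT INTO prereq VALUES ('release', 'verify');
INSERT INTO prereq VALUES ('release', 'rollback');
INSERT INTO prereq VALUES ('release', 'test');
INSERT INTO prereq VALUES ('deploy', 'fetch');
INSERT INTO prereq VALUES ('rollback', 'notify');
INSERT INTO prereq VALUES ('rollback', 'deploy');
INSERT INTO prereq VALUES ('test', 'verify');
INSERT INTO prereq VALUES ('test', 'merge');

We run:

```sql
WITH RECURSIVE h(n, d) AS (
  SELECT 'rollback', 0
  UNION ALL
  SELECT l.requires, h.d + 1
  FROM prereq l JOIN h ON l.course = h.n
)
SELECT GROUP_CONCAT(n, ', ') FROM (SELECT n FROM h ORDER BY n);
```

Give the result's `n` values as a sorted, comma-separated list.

Base: (rollback, d=0).
Iteration 1: edges from {rollback} -> (deploy, d=1), (notify, d=1).
Iteration 2: edges from {deploy,notify} -> (fetch, d=2), (merge, d=2).
Iteration 3: no outgoing edges from {fetch,merge}; recursion stops.

deploy, fetch, merge, notify, rollback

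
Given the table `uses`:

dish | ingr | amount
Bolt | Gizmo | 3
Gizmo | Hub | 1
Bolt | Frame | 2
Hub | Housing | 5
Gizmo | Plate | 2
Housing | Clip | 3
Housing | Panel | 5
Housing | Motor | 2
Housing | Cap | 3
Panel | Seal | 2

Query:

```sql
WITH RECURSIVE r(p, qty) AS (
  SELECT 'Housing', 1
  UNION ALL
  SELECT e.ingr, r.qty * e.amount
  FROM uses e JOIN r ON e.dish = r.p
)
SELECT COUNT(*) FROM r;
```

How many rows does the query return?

6

Base: (Housing, qty=1).
Iteration 1: components of {Housing} -> Cap = 1*3 = 3, Clip = 1*3 = 3, Motor = 1*2 = 2, Panel = 1*5 = 5.
Iteration 2: components of {Cap,Clip,Motor,Panel} -> Seal = 5*2 = 10.
Iteration 3: no further components; recursion stops.
Total rows emitted: 6.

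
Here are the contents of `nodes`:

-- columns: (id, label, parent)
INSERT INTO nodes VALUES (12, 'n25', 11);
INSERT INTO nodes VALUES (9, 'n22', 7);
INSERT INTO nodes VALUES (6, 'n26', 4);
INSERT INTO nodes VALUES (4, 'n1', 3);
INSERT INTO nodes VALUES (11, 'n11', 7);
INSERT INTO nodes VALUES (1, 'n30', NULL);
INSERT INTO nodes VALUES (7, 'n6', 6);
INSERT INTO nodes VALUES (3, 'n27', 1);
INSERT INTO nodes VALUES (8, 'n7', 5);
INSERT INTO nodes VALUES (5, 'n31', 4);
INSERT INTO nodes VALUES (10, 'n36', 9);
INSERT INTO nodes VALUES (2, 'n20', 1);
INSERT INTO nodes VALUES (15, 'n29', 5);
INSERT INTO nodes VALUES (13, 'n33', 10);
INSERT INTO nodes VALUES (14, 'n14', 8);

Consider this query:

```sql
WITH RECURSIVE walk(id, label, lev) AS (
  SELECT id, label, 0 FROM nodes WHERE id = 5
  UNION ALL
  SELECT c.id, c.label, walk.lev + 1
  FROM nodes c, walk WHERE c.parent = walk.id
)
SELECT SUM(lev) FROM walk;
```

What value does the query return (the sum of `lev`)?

4

Base: id=5 (n31) at lev 0.
Iteration 1: rows with parent in {5} -> n7 (id 8, lev 1), n29 (id 15, lev 1).
Iteration 2: rows with parent in {8,15} -> n14 (id 14, lev 2).
Iteration 3: no rows with parent in {14}; recursion stops.
SUM(lev) = 0 + 1 + 1 + 2 = 4.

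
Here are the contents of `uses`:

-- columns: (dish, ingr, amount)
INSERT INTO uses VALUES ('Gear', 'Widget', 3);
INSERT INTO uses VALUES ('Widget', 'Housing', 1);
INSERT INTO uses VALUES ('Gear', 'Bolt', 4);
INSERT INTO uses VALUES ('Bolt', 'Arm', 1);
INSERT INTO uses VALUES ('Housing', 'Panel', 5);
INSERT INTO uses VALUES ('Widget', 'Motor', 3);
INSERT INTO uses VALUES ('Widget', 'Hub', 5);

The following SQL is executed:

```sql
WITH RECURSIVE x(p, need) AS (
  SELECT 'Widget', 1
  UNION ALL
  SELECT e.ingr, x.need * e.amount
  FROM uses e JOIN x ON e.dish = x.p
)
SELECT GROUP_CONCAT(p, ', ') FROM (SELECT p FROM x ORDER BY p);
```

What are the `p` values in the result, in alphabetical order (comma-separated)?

Base: (Widget, need=1).
Iteration 1: components of {Widget} -> Housing = 1*1 = 1, Hub = 1*5 = 5, Motor = 1*3 = 3.
Iteration 2: components of {Housing,Hub,Motor} -> Panel = 1*5 = 5.
Iteration 3: no further components; recursion stops.

Housing, Hub, Motor, Panel, Widget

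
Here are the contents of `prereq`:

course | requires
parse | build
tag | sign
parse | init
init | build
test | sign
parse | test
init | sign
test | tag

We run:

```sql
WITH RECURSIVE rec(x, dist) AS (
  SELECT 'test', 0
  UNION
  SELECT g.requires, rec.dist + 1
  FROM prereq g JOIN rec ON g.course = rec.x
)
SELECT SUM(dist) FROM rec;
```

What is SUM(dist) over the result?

Base: (test, dist=0).
Iteration 1: edges from {test} -> (sign, dist=1), (tag, dist=1).
Iteration 2: edges from {sign,tag} -> (sign, dist=2).
Iteration 3: no outgoing edges from {sign}; recursion stops.
SUM(dist) = 0 + 1 + 1 + 2 = 4.

4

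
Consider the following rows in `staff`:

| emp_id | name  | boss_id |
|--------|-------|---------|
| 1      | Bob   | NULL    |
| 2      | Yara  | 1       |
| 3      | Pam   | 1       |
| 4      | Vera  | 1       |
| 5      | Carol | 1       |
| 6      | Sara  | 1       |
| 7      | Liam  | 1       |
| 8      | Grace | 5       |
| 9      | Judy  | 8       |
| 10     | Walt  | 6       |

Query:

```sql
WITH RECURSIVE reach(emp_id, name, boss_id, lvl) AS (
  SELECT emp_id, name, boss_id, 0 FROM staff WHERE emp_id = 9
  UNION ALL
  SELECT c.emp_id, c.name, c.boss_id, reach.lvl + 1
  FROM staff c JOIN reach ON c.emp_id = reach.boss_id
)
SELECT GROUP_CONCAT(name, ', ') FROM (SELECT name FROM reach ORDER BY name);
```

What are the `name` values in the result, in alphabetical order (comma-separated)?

Base: emp_id=9 (Judy), boss_id=8, lvl 0.
Iteration 1: join on emp_id=8 -> Grace (id 8, boss_id=5, lvl 1).
Iteration 2: join on emp_id=5 -> Carol (id 5, boss_id=1, lvl 2).
Iteration 3: join on emp_id=1 -> Bob (id 1, boss_id=NULL, lvl 3).
Iteration 4: boss_id is NULL; no match; recursion stops.

Bob, Carol, Grace, Judy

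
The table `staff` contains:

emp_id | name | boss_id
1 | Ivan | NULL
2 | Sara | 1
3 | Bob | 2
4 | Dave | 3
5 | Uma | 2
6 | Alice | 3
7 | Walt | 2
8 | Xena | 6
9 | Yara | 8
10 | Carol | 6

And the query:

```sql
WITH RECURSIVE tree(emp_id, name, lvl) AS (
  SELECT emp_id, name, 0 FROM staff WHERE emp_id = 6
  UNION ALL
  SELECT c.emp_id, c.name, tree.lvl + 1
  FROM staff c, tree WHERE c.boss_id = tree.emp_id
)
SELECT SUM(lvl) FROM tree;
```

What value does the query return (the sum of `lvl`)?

Base: emp_id=6 (Alice) at lvl 0.
Iteration 1: rows with boss_id in {6} -> Xena (id 8, lvl 1), Carol (id 10, lvl 1).
Iteration 2: rows with boss_id in {8,10} -> Yara (id 9, lvl 2).
Iteration 3: no rows with boss_id in {9}; recursion stops.
SUM(lvl) = 0 + 1 + 1 + 2 = 4.

4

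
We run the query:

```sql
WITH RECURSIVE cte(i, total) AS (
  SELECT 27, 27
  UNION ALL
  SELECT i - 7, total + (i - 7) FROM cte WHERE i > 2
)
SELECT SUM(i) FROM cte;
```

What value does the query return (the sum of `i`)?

65

Base: i=27, total=27.
Iteration 1: 27 > 2 holds -> i = 27 - 7 = 20, total = 27 + 20 = 47.
Iteration 2: 20 > 2 holds -> i = 20 - 7 = 13, total = 47 + 13 = 60.
Iteration 3: 13 > 2 holds -> i = 13 - 7 = 6, total = 60 + 6 = 66.
Iteration 4: 6 > 2 holds -> i = 6 - 7 = -1, total = 66 + -1 = 65.
Iteration 5: -1 > 2 fails; recursion stops.
SUM(i) = 27 + 20 + 13 + 6 + -1 = 65.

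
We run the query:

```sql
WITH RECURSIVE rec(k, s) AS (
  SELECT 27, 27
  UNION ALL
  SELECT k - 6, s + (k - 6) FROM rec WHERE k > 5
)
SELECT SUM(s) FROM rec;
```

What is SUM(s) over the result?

285

Base: k=27, s=27.
Iteration 1: 27 > 5 holds -> k = 27 - 6 = 21, s = 27 + 21 = 48.
Iteration 2: 21 > 5 holds -> k = 21 - 6 = 15, s = 48 + 15 = 63.
Iteration 3: 15 > 5 holds -> k = 15 - 6 = 9, s = 63 + 9 = 72.
Iteration 4: 9 > 5 holds -> k = 9 - 6 = 3, s = 72 + 3 = 75.
Iteration 5: 3 > 5 fails; recursion stops.
SUM(s) = 27 + 48 + 63 + 72 + 75 = 285.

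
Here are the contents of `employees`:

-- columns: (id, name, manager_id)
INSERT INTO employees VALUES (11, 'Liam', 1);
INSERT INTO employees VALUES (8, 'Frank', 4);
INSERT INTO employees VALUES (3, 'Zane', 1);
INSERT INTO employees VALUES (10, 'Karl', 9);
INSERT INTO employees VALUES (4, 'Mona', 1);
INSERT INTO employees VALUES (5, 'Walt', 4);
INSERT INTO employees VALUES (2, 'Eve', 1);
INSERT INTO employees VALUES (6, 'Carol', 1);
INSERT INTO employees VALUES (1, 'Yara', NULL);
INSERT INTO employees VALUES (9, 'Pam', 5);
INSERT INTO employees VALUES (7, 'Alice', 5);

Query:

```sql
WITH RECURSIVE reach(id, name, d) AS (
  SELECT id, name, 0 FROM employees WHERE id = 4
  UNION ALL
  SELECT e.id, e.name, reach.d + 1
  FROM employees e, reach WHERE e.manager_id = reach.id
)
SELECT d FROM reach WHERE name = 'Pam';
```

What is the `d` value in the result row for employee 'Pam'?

2

Base: id=4 (Mona) at d 0.
Iteration 1: rows with manager_id in {4} -> Walt (id 5, d 1), Frank (id 8, d 1).
Iteration 2: rows with manager_id in {5,8} -> Alice (id 7, d 2), Pam (id 9, d 2).
Iteration 3: rows with manager_id in {7,9} -> Karl (id 10, d 3).
Iteration 4: no rows with manager_id in {10}; recursion stops.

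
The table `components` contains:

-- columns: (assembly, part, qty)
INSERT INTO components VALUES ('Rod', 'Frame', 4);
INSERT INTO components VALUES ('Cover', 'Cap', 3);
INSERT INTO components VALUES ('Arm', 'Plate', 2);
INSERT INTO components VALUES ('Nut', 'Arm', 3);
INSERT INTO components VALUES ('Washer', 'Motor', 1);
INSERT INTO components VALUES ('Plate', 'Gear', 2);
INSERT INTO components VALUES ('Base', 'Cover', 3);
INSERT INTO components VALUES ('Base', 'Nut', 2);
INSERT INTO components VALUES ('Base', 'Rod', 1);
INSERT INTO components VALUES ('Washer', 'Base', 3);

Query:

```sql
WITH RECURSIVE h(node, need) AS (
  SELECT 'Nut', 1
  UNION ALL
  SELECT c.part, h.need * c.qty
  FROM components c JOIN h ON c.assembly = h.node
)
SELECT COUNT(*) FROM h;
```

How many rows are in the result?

4

Base: (Nut, need=1).
Iteration 1: components of {Nut} -> Arm = 1*3 = 3.
Iteration 2: components of {Arm} -> Plate = 3*2 = 6.
Iteration 3: components of {Plate} -> Gear = 6*2 = 12.
Iteration 4: no further components; recursion stops.
Total rows emitted: 4.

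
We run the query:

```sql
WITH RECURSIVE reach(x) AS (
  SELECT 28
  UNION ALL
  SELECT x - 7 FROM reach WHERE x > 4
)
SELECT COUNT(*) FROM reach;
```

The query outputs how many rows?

5

Base: x=28.
Iteration 1: 28 > 4 holds -> x = 28 - 7 = 21.
Iteration 2: 21 > 4 holds -> x = 21 - 7 = 14.
Iteration 3: 14 > 4 holds -> x = 14 - 7 = 7.
Iteration 4: 7 > 4 holds -> x = 7 - 7 = 0.
Iteration 5: 0 > 4 fails; recursion stops.
Total rows emitted: 5.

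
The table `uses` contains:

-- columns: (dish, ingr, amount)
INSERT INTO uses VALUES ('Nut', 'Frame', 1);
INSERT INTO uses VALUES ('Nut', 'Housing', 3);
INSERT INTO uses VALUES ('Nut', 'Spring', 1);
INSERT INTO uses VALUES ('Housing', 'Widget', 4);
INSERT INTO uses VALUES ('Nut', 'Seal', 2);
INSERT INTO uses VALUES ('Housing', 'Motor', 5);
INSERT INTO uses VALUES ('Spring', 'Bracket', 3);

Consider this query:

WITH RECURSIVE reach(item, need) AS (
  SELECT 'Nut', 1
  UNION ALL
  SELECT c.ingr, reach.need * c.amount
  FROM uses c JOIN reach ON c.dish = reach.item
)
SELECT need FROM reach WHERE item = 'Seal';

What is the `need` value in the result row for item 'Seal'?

2

Base: (Nut, need=1).
Iteration 1: components of {Nut} -> Frame = 1*1 = 1, Housing = 1*3 = 3, Seal = 1*2 = 2, Spring = 1*1 = 1.
Iteration 2: components of {Frame,Housing,Seal,Spring} -> Bracket = 1*3 = 3, Motor = 3*5 = 15, Widget = 3*4 = 12.
Iteration 3: no further components; recursion stops.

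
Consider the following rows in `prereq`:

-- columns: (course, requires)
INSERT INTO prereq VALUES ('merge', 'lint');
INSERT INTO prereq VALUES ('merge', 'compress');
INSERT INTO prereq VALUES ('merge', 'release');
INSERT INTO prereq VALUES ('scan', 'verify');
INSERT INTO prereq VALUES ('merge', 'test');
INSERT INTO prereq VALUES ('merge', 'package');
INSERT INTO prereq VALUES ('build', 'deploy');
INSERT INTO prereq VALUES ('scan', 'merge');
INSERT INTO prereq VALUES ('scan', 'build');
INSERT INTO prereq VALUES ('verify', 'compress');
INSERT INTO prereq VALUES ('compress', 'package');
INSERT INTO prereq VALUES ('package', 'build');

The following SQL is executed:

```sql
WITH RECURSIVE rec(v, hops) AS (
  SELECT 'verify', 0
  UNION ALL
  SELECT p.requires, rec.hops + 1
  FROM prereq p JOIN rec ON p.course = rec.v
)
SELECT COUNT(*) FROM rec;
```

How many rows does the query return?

5

Base: (verify, hops=0).
Iteration 1: edges from {verify} -> (compress, hops=1).
Iteration 2: edges from {compress} -> (package, hops=2).
Iteration 3: edges from {package} -> (build, hops=3).
Iteration 4: edges from {build} -> (deploy, hops=4).
Iteration 5: no outgoing edges from {deploy}; recursion stops.
Total rows emitted: 5.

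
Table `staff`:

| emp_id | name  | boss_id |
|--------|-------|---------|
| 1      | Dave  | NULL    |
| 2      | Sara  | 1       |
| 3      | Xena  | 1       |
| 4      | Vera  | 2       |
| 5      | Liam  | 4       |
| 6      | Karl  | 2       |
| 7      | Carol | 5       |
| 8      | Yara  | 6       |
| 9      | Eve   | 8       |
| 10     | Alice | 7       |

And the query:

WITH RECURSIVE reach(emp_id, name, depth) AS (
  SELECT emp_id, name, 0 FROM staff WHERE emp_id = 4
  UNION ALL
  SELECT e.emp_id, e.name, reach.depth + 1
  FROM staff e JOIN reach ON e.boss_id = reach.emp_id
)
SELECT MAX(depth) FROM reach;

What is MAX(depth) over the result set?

Base: emp_id=4 (Vera) at depth 0.
Iteration 1: rows with boss_id in {4} -> Liam (id 5, depth 1).
Iteration 2: rows with boss_id in {5} -> Carol (id 7, depth 2).
Iteration 3: rows with boss_id in {7} -> Alice (id 10, depth 3).
Iteration 4: no rows with boss_id in {10}; recursion stops.
depth values: 0, 1, 2, 3; the maximum is 3.

3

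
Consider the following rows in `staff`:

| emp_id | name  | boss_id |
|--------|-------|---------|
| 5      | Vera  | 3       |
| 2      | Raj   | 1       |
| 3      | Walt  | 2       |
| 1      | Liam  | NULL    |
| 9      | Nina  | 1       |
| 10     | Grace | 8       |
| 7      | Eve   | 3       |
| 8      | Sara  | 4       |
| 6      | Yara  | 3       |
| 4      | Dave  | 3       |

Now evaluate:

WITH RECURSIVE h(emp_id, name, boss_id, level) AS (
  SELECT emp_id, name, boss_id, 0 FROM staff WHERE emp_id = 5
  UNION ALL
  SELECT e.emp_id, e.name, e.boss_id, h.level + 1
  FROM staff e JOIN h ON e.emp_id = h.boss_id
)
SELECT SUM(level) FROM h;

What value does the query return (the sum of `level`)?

Base: emp_id=5 (Vera), boss_id=3, level 0.
Iteration 1: join on emp_id=3 -> Walt (id 3, boss_id=2, level 1).
Iteration 2: join on emp_id=2 -> Raj (id 2, boss_id=1, level 2).
Iteration 3: join on emp_id=1 -> Liam (id 1, boss_id=NULL, level 3).
Iteration 4: boss_id is NULL; no match; recursion stops.
SUM(level) = 0 + 1 + 2 + 3 = 6.

6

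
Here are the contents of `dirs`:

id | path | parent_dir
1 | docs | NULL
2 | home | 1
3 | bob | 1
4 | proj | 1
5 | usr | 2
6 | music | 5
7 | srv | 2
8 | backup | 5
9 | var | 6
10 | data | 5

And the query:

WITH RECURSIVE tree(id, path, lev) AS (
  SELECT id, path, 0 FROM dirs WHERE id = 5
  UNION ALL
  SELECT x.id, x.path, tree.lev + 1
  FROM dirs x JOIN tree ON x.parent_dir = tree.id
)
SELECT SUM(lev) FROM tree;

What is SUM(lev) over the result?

5

Base: id=5 (usr) at lev 0.
Iteration 1: rows with parent_dir in {5} -> music (id 6, lev 1), backup (id 8, lev 1), data (id 10, lev 1).
Iteration 2: rows with parent_dir in {6,8,10} -> var (id 9, lev 2).
Iteration 3: no rows with parent_dir in {9}; recursion stops.
SUM(lev) = 0 + 1 + 1 + 1 + 2 = 5.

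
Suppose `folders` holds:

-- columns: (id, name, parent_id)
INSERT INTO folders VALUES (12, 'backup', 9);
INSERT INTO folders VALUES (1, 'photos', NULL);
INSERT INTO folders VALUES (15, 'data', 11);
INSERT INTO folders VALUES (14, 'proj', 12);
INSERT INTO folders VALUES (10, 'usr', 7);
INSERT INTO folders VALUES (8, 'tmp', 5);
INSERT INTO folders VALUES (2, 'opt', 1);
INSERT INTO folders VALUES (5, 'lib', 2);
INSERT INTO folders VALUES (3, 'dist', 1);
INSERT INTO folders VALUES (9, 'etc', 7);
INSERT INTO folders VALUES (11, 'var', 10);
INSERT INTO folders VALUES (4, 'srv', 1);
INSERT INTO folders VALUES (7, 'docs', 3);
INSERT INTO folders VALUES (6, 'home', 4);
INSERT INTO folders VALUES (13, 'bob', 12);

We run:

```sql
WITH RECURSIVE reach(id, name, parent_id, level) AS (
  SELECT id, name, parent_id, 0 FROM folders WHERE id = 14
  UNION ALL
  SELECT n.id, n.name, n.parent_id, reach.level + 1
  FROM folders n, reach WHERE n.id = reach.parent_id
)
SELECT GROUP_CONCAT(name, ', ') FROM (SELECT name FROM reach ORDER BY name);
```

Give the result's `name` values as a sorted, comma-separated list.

Base: id=14 (proj), parent_id=12, level 0.
Iteration 1: join on id=12 -> backup (id 12, parent_id=9, level 1).
Iteration 2: join on id=9 -> etc (id 9, parent_id=7, level 2).
Iteration 3: join on id=7 -> docs (id 7, parent_id=3, level 3).
Iteration 4: join on id=3 -> dist (id 3, parent_id=1, level 4).
Iteration 5: join on id=1 -> photos (id 1, parent_id=NULL, level 5).
Iteration 6: parent_id is NULL; no match; recursion stops.

backup, dist, docs, etc, photos, proj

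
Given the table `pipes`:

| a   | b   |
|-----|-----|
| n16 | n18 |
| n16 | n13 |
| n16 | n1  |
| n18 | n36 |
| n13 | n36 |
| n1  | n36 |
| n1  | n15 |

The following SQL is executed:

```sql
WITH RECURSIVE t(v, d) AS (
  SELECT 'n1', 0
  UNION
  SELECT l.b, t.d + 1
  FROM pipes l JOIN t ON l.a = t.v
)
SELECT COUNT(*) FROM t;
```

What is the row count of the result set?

3

Base: (n1, d=0).
Iteration 1: edges from {n1} -> (n15, d=1), (n36, d=1).
Iteration 2: no outgoing edges from {n15,n36}; recursion stops.
Total rows emitted: 3.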